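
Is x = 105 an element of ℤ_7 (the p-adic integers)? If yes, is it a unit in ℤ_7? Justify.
x ∈ ℤ_7 but not a unit; v_7(x) = 1 > 0

ℤ_7 = {x ∈ ℚ_7 : v_7(x) ≥ 0} and ℤ_7^× = {x ∈ ℤ_7 : v_7(x) = 0}. Here v_7(105) = v_7(num) − v_7(den) = 1; compare against these criteria.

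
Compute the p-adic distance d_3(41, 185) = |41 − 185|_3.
d_3(41, 185) = 1/9

Step 1 — x − y = 41 − 185 = -144. Step 2 — v_3(-144) = 2 (factor: -144 = −(3^2 · 16); the sign does not affect v_p). Step 3 — |x − y|_3 = 3^{-2} = 1/9.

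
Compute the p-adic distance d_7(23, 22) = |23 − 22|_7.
d_7(23, 22) = 1

Step 1 — x − y = 23 − 22 = 1. Step 2 — v_7(1) = 0 (factor: 1 = (7^0 · 1); the sign does not affect v_p). Step 3 — |x − y|_7 = 7^{0} = 1.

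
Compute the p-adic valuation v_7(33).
v_7(33) = 0

v_7(n) is the largest exponent k such that 7^k divides n. Factor out: 33 = 7^0 · 33. (Sign doesn't affect v_p.) So v_7(33) = 0.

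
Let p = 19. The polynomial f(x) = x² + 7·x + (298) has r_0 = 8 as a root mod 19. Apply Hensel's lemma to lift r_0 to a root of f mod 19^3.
r_2 = 1528 (mod 6859)

Hensel: r_{i+1} = r_i − f(r_i)·(f′(r_i))^{-1} mod 19^{i+2}, f′(x) = 2x + 7. Iterate:
  r_0 = 8 (mod 19)
  r_1 = 84 (mod 361)
  r_2 = 1528 (mod 6859)
Final: r = 1528 satisfies f(r) ≡ 0 mod 19^3.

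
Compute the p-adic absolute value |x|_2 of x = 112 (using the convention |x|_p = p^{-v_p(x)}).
|112|_2 = 1/16

Step 1 — compute v_2(x) by factoring powers of 2 out of the numerator and denominator: v_2(112) = 4. Step 2 — apply |x|_p = p^{-v_p(x)} = 2^{-4} = 1/16.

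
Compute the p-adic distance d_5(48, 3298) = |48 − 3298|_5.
d_5(48, 3298) = 1/125

Step 1 — x − y = 48 − 3298 = -3250. Step 2 — v_5(-3250) = 3 (factor: -3250 = −(5^3 · 26); the sign does not affect v_p). Step 3 — |x − y|_5 = 5^{-3} = 1/125.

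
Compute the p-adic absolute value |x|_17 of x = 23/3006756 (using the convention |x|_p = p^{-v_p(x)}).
|23/3006756|_17 = 83521

Step 1 — compute v_17(x) by factoring powers of 17 out of the numerator and denominator: v_17(23/3006756) = -4. Step 2 — apply |x|_p = p^{-v_p(x)} = 17^{4} = 83521.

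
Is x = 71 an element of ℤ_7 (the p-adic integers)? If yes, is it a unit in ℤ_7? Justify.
x ∈ ℤ_7^× (unit); v_7(x) = 0

ℤ_7 = {x ∈ ℚ_7 : v_7(x) ≥ 0} and ℤ_7^× = {x ∈ ℤ_7 : v_7(x) = 0}. Here v_7(71) = v_7(num) − v_7(den) = 0; compare against these criteria.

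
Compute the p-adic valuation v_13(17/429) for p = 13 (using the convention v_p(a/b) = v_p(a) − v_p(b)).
v_13(17/429) = -1

Factor powers of 13 from the numerator and denominator of the reduced fraction: 17 = 13^0 · 17 and 429 = 13^1 · 33. Apply v_p(a/b) = v_p(a) − v_p(b): v_13(17/429) = 0 − 1 = -1.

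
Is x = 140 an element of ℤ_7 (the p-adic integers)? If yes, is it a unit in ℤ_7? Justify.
x ∈ ℤ_7 but not a unit; v_7(x) = 1 > 0

ℤ_7 = {x ∈ ℚ_7 : v_7(x) ≥ 0} and ℤ_7^× = {x ∈ ℤ_7 : v_7(x) = 0}. Here v_7(140) = v_7(num) − v_7(den) = 1; compare against these criteria.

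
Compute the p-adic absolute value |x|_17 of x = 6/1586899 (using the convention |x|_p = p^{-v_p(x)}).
|6/1586899|_17 = 83521

Step 1 — compute v_17(x) by factoring powers of 17 out of the numerator and denominator: v_17(6/1586899) = -4. Step 2 — apply |x|_p = p^{-v_p(x)} = 17^{4} = 83521.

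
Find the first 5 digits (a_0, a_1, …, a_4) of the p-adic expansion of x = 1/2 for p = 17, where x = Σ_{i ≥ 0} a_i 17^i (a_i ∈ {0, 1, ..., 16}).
(a_0, …, a_4) = (9, 8, 8, 8, 8)

v_17(1/2) = 0 (numerator and denominator both coprime to 17), so x ∈ ℤ_17^×. Compute digits iteratively via a_i = x_i mod 17, x_{i+1} = (x_i − a_i)/17, with x_0 = x:
  x_0 = 1/2;  a_0 = 9;  x_1 = (x_0 − 9)/17 = -1/2
  x_1 = -1/2;  a_1 = 8;  x_2 = (x_1 − 8)/17 = -1/2
  x_2 = -1/2;  a_2 = 8;  x_3 = (x_2 − 8)/17 = -1/2
  x_3 = -1/2;  a_3 = 8;  x_4 = (x_3 − 8)/17 = -1/2
  x_4 = -1/2;  a_4 = 8;  x_5 = (x_4 − 8)/17 = -1/2
Digits: (9, 8, 8, 8, 8).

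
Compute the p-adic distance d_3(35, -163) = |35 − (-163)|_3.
d_3(35, -163) = 1/9

Step 1 — x − y = 35 − (-163) = 198. Step 2 — v_3(198) = 2 (factor: 198 = (3^2 · 22); the sign does not affect v_p). Step 3 — |x − y|_3 = 3^{-2} = 1/9.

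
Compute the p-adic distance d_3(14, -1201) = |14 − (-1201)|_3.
d_3(14, -1201) = 1/243

Step 1 — x − y = 14 − (-1201) = 1215. Step 2 — v_3(1215) = 5 (factor: 1215 = (3^5 · 5); the sign does not affect v_p). Step 3 — |x − y|_3 = 3^{-5} = 1/243.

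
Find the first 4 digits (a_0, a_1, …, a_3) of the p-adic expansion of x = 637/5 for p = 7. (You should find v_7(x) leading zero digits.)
(a_0, …, a_3) = (0, 0, 4, 4)

v_7(637/5) = 2, so a_0 = ... = a_1 = 0. Factor out: x = 7^2 · u with u = 13/5 a unit in ℤ_7. Expand u iteratively via a_{v+i} = u_i mod 7, u_{i+1} = (u_i − a_{v+i})/7:
  u_0 = 13/5;  a_2 = 4;  u_1 = (u_0 − 4)/7 = -1/5
  u_1 = -1/5;  a_3 = 4;  u_2 = (u_1 − 4)/7 = -3/5
Digits: (0, 0, 4, 4).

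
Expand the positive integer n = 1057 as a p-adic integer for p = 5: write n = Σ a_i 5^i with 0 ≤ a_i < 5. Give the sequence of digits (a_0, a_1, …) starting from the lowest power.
(a_0, a_1, …) = (2, 1, 2, 3, 1)

Repeated division by 5 gives the digits low-to-high: 1057 = 2 + 1·5^1 + 2·5^2 + 3·5^3 + 1·5^4. Digit sequence: (2, 1, 2, 3, 1).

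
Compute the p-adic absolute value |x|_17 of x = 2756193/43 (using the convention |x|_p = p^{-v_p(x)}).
|2756193/43|_17 = 1/83521

Step 1 — compute v_17(x) by factoring powers of 17 out of the numerator and denominator: v_17(2756193/43) = 4. Step 2 — apply |x|_p = p^{-v_p(x)} = 17^{-4} = 1/83521.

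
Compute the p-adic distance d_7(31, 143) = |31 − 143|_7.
d_7(31, 143) = 1/7

Step 1 — x − y = 31 − 143 = -112. Step 2 — v_7(-112) = 1 (factor: -112 = −(7^1 · 16); the sign does not affect v_p). Step 3 — |x − y|_7 = 7^{-1} = 1/7.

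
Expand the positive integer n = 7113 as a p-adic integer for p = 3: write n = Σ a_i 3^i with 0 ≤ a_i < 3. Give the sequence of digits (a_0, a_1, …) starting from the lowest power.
(a_0, a_1, …) = (0, 1, 1, 2, 0, 2, 0, 0, 1)

Repeated division by 3 gives the digits low-to-high: 7113 = 1·3^1 + 1·3^2 + 2·3^3 + 2·3^5 + 1·3^8. Digit sequence: (0, 1, 1, 2, 0, 2, 0, 0, 1).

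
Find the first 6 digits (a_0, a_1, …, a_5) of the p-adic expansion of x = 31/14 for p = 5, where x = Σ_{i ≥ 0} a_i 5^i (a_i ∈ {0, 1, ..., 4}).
(a_0, …, a_5) = (4, 0, 1, 3, 4, 3)

v_5(31/14) = 0 (numerator and denominator both coprime to 5), so x ∈ ℤ_5^×. Compute digits iteratively via a_i = x_i mod 5, x_{i+1} = (x_i − a_i)/5, with x_0 = x:
  x_0 = 31/14;  a_0 = 4;  x_1 = (x_0 − 4)/5 = -5/14
  x_1 = -5/14;  a_1 = 0;  x_2 = (x_1 − 0)/5 = -1/14
  x_2 = -1/14;  a_2 = 1;  x_3 = (x_2 − 1)/5 = -3/14
  x_3 = -3/14;  a_3 = 3;  x_4 = (x_3 − 3)/5 = -9/14
  x_4 = -9/14;  a_4 = 4;  x_5 = (x_4 − 4)/5 = -13/14
  x_5 = -13/14;  a_5 = 3;  x_6 = (x_5 − 3)/5 = -11/14
Digits: (4, 0, 1, 3, 4, 3).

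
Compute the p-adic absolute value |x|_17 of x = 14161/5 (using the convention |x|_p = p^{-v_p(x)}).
|14161/5|_17 = 1/289

Step 1 — compute v_17(x) by factoring powers of 17 out of the numerator and denominator: v_17(14161/5) = 2. Step 2 — apply |x|_p = p^{-v_p(x)} = 17^{-2} = 1/289.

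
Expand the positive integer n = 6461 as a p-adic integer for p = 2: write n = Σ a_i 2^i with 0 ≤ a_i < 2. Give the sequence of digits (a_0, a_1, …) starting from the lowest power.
(a_0, a_1, …) = (1, 0, 1, 1, 1, 1, 0, 0, 1, 0, 0, 1, 1)

Repeated division by 2 gives the digits low-to-high: 6461 = 1 + 1·2^2 + 1·2^3 + 1·2^4 + 1·2^5 + 1·2^8 + 1·2^11 + 1·2^12. Digit sequence: (1, 0, 1, 1, 1, 1, 0, 0, 1, 0, 0, 1, 1).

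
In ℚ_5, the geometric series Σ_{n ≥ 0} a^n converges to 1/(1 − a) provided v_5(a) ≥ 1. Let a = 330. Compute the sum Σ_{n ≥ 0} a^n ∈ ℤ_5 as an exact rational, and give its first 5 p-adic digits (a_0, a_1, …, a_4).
Σ a^n = 1/(1 − a) = -1/329;  first 5 digits = (1, 1, 4, 4, 4)

v_5(a) = 1 ≥ 1, so the series converges in ℤ_5 to 1/(1 − a) = 1/(1 − 330) = -1/329. Expand this rational in ℤ_5: compute digits iteratively via d_i = x_i mod 5, x_{i+1} = (x_i − d_i)/5. The first 5 digits are (1, 1, 4, 4, 4).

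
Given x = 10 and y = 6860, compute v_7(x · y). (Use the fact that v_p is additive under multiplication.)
v_7(68600) = 3

v_p(x) = 0 (factor: 10 = 7^0 · 10); v_p(y) = 3 (factor: 6860 = 7^3 · 20). Additivity: v_p(xy) = v_p(x) + v_p(y) = 0 + 3 = 3. (Direct check: xy = 68600 = 7^3 · (200).)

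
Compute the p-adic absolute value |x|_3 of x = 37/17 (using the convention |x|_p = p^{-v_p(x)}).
|37/17|_3 = 1

Step 1 — compute v_3(x) by factoring powers of 3 out of the numerator and denominator: v_3(37/17) = 0. Step 2 — apply |x|_p = p^{-v_p(x)} = 3^{0} = 1.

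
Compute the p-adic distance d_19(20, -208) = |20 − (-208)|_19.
d_19(20, -208) = 1/19

Step 1 — x − y = 20 − (-208) = 228. Step 2 — v_19(228) = 1 (factor: 228 = (19^1 · 12); the sign does not affect v_p). Step 3 — |x − y|_19 = 19^{-1} = 1/19.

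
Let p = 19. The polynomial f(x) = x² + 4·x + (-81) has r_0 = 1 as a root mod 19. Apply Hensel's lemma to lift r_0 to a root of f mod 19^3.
r_2 = 495 (mod 6859)

Hensel: r_{i+1} = r_i − f(r_i)·(f′(r_i))^{-1} mod 19^{i+2}, f′(x) = 2x + 4. Iterate:
  r_0 = 1 (mod 19)
  r_1 = 134 (mod 361)
  r_2 = 495 (mod 6859)
Final: r = 495 satisfies f(r) ≡ 0 mod 19^3.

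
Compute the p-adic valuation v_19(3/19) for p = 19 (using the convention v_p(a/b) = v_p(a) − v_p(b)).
v_19(3/19) = -1

Factor powers of 19 from the numerator and denominator of the reduced fraction: 3 = 19^0 · 3 and 19 = 19^1 · 1. Apply v_p(a/b) = v_p(a) − v_p(b): v_19(3/19) = 0 − 1 = -1.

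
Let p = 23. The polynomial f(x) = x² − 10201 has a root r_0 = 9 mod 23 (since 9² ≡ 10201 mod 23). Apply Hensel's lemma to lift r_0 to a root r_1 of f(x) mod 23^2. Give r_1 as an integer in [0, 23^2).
r_1 = 101 (mod 529)

Hensel's recurrence: r_{i+1} = r_i − f(r_i)·(f′(r_i))^{-1} mod 23^{i+2}, with f′(x) = 2x. Iterate:
  r_0 = 9 (mod 23)
  r_1 = 101 (mod 529)
Final: r_1 = 101, and one checks f(r_1) ≡ 0 mod 23^2.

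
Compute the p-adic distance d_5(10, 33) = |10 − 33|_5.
d_5(10, 33) = 1

Step 1 — x − y = 10 − 33 = -23. Step 2 — v_5(-23) = 0 (factor: -23 = −(5^0 · 23); the sign does not affect v_p). Step 3 — |x − y|_5 = 5^{0} = 1.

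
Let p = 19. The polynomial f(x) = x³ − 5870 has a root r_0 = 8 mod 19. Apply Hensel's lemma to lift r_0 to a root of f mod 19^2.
r_1 = 160 (mod 361)

Hensel: r_{i+1} = r_i − f(r_i)/f′(r_i) mod 19^{i+2}, where f′(x) = 3x². Iterate:
  r_0 = 8 (mod 19)
  r_1 = 160 (mod 361)
Final: r = 160 with f(r) ≡ 0 mod 19^2.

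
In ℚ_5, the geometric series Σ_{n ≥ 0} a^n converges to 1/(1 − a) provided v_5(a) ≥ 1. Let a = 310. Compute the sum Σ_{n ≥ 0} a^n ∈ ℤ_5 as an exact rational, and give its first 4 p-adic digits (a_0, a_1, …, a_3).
Σ a^n = 1/(1 − a) = -1/309;  first 4 digits = (1, 2, 1, 4)

v_5(a) = 1 ≥ 1, so the series converges in ℤ_5 to 1/(1 − a) = 1/(1 − 310) = -1/309. Expand this rational in ℤ_5: compute digits iteratively via d_i = x_i mod 5, x_{i+1} = (x_i − d_i)/5. The first 4 digits are (1, 2, 1, 4).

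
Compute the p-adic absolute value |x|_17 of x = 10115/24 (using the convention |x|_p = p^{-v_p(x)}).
|10115/24|_17 = 1/289

Step 1 — compute v_17(x) by factoring powers of 17 out of the numerator and denominator: v_17(10115/24) = 2. Step 2 — apply |x|_p = p^{-v_p(x)} = 17^{-2} = 1/289.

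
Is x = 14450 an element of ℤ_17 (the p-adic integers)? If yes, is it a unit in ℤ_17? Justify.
x ∈ ℤ_17 but not a unit; v_17(x) = 2 > 0

ℤ_17 = {x ∈ ℚ_17 : v_17(x) ≥ 0} and ℤ_17^× = {x ∈ ℤ_17 : v_17(x) = 0}. Here v_17(14450) = v_17(num) − v_17(den) = 2; compare against these criteria.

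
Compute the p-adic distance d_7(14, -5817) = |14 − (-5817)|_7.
d_7(14, -5817) = 1/343

Step 1 — x − y = 14 − (-5817) = 5831. Step 2 — v_7(5831) = 3 (factor: 5831 = (7^3 · 17); the sign does not affect v_p). Step 3 — |x − y|_7 = 7^{-3} = 1/343.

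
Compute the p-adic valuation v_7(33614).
v_7(33614) = 5

v_7(n) is the largest exponent k such that 7^k divides n. Factor out: 33614 = 7^5 · 2. (Sign doesn't affect v_p.) So v_7(33614) = 5.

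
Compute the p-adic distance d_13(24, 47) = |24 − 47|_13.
d_13(24, 47) = 1

Step 1 — x − y = 24 − 47 = -23. Step 2 — v_13(-23) = 0 (factor: -23 = −(13^0 · 23); the sign does not affect v_p). Step 3 — |x − y|_13 = 13^{0} = 1.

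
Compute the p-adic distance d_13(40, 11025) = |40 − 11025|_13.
d_13(40, 11025) = 1/2197

Step 1 — x − y = 40 − 11025 = -10985. Step 2 — v_13(-10985) = 3 (factor: -10985 = −(13^3 · 5); the sign does not affect v_p). Step 3 — |x − y|_13 = 13^{-3} = 1/2197.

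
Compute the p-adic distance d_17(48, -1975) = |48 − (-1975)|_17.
d_17(48, -1975) = 1/289

Step 1 — x − y = 48 − (-1975) = 2023. Step 2 — v_17(2023) = 2 (factor: 2023 = (17^2 · 7); the sign does not affect v_p). Step 3 — |x − y|_17 = 17^{-2} = 1/289.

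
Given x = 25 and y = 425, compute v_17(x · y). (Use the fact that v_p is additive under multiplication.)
v_17(10625) = 1

v_p(x) = 0 (factor: 25 = 17^0 · 25); v_p(y) = 1 (factor: 425 = 17^1 · 25). Additivity: v_p(xy) = v_p(x) + v_p(y) = 0 + 1 = 1. (Direct check: xy = 10625 = 17^1 · (625).)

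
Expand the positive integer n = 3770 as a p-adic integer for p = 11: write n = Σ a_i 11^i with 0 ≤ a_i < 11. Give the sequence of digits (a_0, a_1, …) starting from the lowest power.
(a_0, a_1, …) = (8, 1, 9, 2)

Repeated division by 11 gives the digits low-to-high: 3770 = 8 + 1·11^1 + 9·11^2 + 2·11^3. Digit sequence: (8, 1, 9, 2).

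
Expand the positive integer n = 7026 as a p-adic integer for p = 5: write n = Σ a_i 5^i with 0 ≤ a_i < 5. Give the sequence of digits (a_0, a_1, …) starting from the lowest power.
(a_0, a_1, …) = (1, 0, 1, 1, 1, 2)

Repeated division by 5 gives the digits low-to-high: 7026 = 1 + 1·5^2 + 1·5^3 + 1·5^4 + 2·5^5. Digit sequence: (1, 0, 1, 1, 1, 2).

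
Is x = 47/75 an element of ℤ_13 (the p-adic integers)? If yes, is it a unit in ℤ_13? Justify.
x ∈ ℤ_13^× (unit); v_13(x) = 0

ℤ_13 = {x ∈ ℚ_13 : v_13(x) ≥ 0} and ℤ_13^× = {x ∈ ℤ_13 : v_13(x) = 0}. Here v_13(47/75) = v_13(num) − v_13(den) = 0; compare against these criteria.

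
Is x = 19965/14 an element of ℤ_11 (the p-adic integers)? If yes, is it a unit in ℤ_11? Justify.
x ∈ ℤ_11 but not a unit; v_11(x) = 3 > 0

ℤ_11 = {x ∈ ℚ_11 : v_11(x) ≥ 0} and ℤ_11^× = {x ∈ ℤ_11 : v_11(x) = 0}. Here v_11(19965/14) = v_11(num) − v_11(den) = 3; compare against these criteria.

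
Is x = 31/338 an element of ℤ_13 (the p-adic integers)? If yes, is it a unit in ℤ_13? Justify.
x ∉ ℤ_13 (v_13(x) = -2 < 0)

ℤ_13 = {x ∈ ℚ_13 : v_13(x) ≥ 0} and ℤ_13^× = {x ∈ ℤ_13 : v_13(x) = 0}. Here v_13(31/338) = v_13(num) − v_13(den) = -2; compare against these criteria.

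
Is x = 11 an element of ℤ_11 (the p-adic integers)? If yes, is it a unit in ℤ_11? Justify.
x ∈ ℤ_11 but not a unit; v_11(x) = 1 > 0

ℤ_11 = {x ∈ ℚ_11 : v_11(x) ≥ 0} and ℤ_11^× = {x ∈ ℤ_11 : v_11(x) = 0}. Here v_11(11) = v_11(num) − v_11(den) = 1; compare against these criteria.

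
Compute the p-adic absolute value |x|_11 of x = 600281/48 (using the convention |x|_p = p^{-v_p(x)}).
|600281/48|_11 = 1/14641

Step 1 — compute v_11(x) by factoring powers of 11 out of the numerator and denominator: v_11(600281/48) = 4. Step 2 — apply |x|_p = p^{-v_p(x)} = 11^{-4} = 1/14641.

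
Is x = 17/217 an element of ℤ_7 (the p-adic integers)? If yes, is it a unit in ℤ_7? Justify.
x ∉ ℤ_7 (v_7(x) = -1 < 0)

ℤ_7 = {x ∈ ℚ_7 : v_7(x) ≥ 0} and ℤ_7^× = {x ∈ ℤ_7 : v_7(x) = 0}. Here v_7(17/217) = v_7(num) − v_7(den) = -1; compare against these criteria.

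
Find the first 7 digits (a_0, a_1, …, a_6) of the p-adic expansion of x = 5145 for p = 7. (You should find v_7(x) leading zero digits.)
(a_0, …, a_6) = (0, 0, 0, 1, 2, 0, 0)

v_7(5145) = 3, so a_0 = ... = a_2 = 0. Factor out: x = 7^3 · u with u = 15 a unit in ℤ_7. Expand u iteratively via a_{v+i} = u_i mod 7, u_{i+1} = (u_i − a_{v+i})/7:
  u_0 = 15;  a_3 = 1;  u_1 = (u_0 − 1)/7 = 2
  u_1 = 2;  a_4 = 2;  u_2 = (u_1 − 2)/7 = 0
  u_2 = 0;  a_5 = 0;  u_3 = (u_2 − 0)/7 = 0
  u_3 = 0;  a_6 = 0;  u_4 = (u_3 − 0)/7 = 0
Digits: (0, 0, 0, 1, 2, 0, 0).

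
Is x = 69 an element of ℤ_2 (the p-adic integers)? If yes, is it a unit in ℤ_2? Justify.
x ∈ ℤ_2^× (unit); v_2(x) = 0

ℤ_2 = {x ∈ ℚ_2 : v_2(x) ≥ 0} and ℤ_2^× = {x ∈ ℤ_2 : v_2(x) = 0}. Here v_2(69) = v_2(num) − v_2(den) = 0; compare against these criteria.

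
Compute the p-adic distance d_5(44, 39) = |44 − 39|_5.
d_5(44, 39) = 1/5

Step 1 — x − y = 44 − 39 = 5. Step 2 — v_5(5) = 1 (factor: 5 = (5^1 · 1); the sign does not affect v_p). Step 3 — |x − y|_5 = 5^{-1} = 1/5.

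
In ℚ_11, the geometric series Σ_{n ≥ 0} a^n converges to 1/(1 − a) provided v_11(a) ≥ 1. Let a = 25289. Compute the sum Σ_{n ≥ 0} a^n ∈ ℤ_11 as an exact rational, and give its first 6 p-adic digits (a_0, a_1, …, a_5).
Σ a^n = 1/(1 − a) = -1/25288;  first 6 digits = (1, 0, 0, 8, 1, 0)

v_11(a) = 3 ≥ 1, so the series converges in ℤ_11 to 1/(1 − a) = 1/(1 − 25289) = -1/25288. Expand this rational in ℤ_11: compute digits iteratively via d_i = x_i mod 11, x_{i+1} = (x_i − d_i)/11. The first 6 digits are (1, 0, 0, 8, 1, 0).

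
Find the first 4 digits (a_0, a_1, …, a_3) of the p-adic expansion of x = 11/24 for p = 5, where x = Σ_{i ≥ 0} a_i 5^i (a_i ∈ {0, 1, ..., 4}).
(a_0, …, a_3) = (4, 2, 3, 2)

v_5(11/24) = 0 (numerator and denominator both coprime to 5), so x ∈ ℤ_5^×. Compute digits iteratively via a_i = x_i mod 5, x_{i+1} = (x_i − a_i)/5, with x_0 = x:
  x_0 = 11/24;  a_0 = 4;  x_1 = (x_0 − 4)/5 = -17/24
  x_1 = -17/24;  a_1 = 2;  x_2 = (x_1 − 2)/5 = -13/24
  x_2 = -13/24;  a_2 = 3;  x_3 = (x_2 − 3)/5 = -17/24
  x_3 = -17/24;  a_3 = 2;  x_4 = (x_3 − 2)/5 = -13/24
Digits: (4, 2, 3, 2).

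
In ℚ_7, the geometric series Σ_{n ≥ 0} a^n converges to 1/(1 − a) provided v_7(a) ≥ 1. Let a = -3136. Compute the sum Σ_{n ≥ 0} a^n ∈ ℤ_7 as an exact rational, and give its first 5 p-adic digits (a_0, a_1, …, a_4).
Σ a^n = 1/(1 − a) = 1/3137;  first 5 digits = (1, 0, 6, 4, 6)

v_7(a) = 2 ≥ 1, so the series converges in ℤ_7 to 1/(1 − a) = 1/(1 − (-3136)) = 1/3137. Expand this rational in ℤ_7: compute digits iteratively via d_i = x_i mod 7, x_{i+1} = (x_i − d_i)/7. The first 5 digits are (1, 0, 6, 4, 6).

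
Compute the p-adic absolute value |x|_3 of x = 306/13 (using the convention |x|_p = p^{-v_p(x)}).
|306/13|_3 = 1/9

Step 1 — compute v_3(x) by factoring powers of 3 out of the numerator and denominator: v_3(306/13) = 2. Step 2 — apply |x|_p = p^{-v_p(x)} = 3^{-2} = 1/9.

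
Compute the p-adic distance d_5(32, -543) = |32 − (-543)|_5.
d_5(32, -543) = 1/25

Step 1 — x − y = 32 − (-543) = 575. Step 2 — v_5(575) = 2 (factor: 575 = (5^2 · 23); the sign does not affect v_p). Step 3 — |x − y|_5 = 5^{-2} = 1/25.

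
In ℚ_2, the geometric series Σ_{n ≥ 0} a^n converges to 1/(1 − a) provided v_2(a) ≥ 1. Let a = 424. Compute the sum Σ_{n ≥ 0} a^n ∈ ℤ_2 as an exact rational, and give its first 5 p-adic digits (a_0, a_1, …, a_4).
Σ a^n = 1/(1 − a) = -1/423;  first 5 digits = (1, 0, 0, 1, 0)

v_2(a) = 3 ≥ 1, so the series converges in ℤ_2 to 1/(1 − a) = 1/(1 − 424) = -1/423. Expand this rational in ℤ_2: compute digits iteratively via d_i = x_i mod 2, x_{i+1} = (x_i − d_i)/2. The first 5 digits are (1, 0, 0, 1, 0).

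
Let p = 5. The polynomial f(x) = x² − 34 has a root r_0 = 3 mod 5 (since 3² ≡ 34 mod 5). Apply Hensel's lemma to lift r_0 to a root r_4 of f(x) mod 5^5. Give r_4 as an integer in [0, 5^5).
r_4 = 3028 (mod 3125)

Hensel's recurrence: r_{i+1} = r_i − f(r_i)·(f′(r_i))^{-1} mod 5^{i+2}, with f′(x) = 2x. Iterate:
  r_0 = 3 (mod 5)
  r_1 = 3 (mod 25)
  r_2 = 28 (mod 125)
  r_3 = 528 (mod 625)
  r_4 = 3028 (mod 3125)
Final: r_4 = 3028, and one checks f(r_4) ≡ 0 mod 5^5.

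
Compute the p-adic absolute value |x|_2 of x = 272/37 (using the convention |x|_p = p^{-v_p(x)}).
|272/37|_2 = 1/16

Step 1 — compute v_2(x) by factoring powers of 2 out of the numerator and denominator: v_2(272/37) = 4. Step 2 — apply |x|_p = p^{-v_p(x)} = 2^{-4} = 1/16.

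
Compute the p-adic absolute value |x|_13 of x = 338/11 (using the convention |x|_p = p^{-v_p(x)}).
|338/11|_13 = 1/169

Step 1 — compute v_13(x) by factoring powers of 13 out of the numerator and denominator: v_13(338/11) = 2. Step 2 — apply |x|_p = p^{-v_p(x)} = 13^{-2} = 1/169.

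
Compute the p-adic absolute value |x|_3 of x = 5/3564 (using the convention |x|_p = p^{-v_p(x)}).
|5/3564|_3 = 81

Step 1 — compute v_3(x) by factoring powers of 3 out of the numerator and denominator: v_3(5/3564) = -4. Step 2 — apply |x|_p = p^{-v_p(x)} = 3^{4} = 81.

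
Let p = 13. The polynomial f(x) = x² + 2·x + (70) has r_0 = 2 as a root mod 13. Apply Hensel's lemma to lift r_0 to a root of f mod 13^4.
r_3 = 15706 (mod 28561)

Hensel: r_{i+1} = r_i − f(r_i)·(f′(r_i))^{-1} mod 13^{i+2}, f′(x) = 2x + 2. Iterate:
  r_0 = 2 (mod 13)
  r_1 = 158 (mod 169)
  r_2 = 327 (mod 2197)
  r_3 = 15706 (mod 28561)
Final: r = 15706 satisfies f(r) ≡ 0 mod 13^4.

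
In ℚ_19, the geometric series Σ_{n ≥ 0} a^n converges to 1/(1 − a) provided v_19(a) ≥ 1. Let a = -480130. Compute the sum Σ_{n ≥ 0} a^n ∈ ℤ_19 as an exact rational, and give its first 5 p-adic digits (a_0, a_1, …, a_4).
Σ a^n = 1/(1 − a) = 1/480131;  first 5 digits = (1, 0, 0, 6, 15)

v_19(a) = 3 ≥ 1, so the series converges in ℤ_19 to 1/(1 − a) = 1/(1 − (-480130)) = 1/480131. Expand this rational in ℤ_19: compute digits iteratively via d_i = x_i mod 19, x_{i+1} = (x_i − d_i)/19. The first 5 digits are (1, 0, 0, 6, 15).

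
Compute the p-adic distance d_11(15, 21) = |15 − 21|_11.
d_11(15, 21) = 1

Step 1 — x − y = 15 − 21 = -6. Step 2 — v_11(-6) = 0 (factor: -6 = −(11^0 · 6); the sign does not affect v_p). Step 3 — |x − y|_11 = 11^{0} = 1.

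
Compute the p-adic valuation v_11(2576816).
v_11(2576816) = 5

v_11(n) is the largest exponent k such that 11^k divides n. Factor out: 2576816 = 11^5 · 16. (Sign doesn't affect v_p.) So v_11(2576816) = 5.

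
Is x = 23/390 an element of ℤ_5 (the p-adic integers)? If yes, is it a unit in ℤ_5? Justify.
x ∉ ℤ_5 (v_5(x) = -1 < 0)

ℤ_5 = {x ∈ ℚ_5 : v_5(x) ≥ 0} and ℤ_5^× = {x ∈ ℤ_5 : v_5(x) = 0}. Here v_5(23/390) = v_5(num) − v_5(den) = -1; compare against these criteria.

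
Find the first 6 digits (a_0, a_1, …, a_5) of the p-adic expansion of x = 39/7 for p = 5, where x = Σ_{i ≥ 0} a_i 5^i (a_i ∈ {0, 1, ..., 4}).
(a_0, …, a_5) = (2, 0, 3, 3, 0, 2)

v_5(39/7) = 0 (numerator and denominator both coprime to 5), so x ∈ ℤ_5^×. Compute digits iteratively via a_i = x_i mod 5, x_{i+1} = (x_i − a_i)/5, with x_0 = x:
  x_0 = 39/7;  a_0 = 2;  x_1 = (x_0 − 2)/5 = 5/7
  x_1 = 5/7;  a_1 = 0;  x_2 = (x_1 − 0)/5 = 1/7
  x_2 = 1/7;  a_2 = 3;  x_3 = (x_2 − 3)/5 = -4/7
  x_3 = -4/7;  a_3 = 3;  x_4 = (x_3 − 3)/5 = -5/7
  x_4 = -5/7;  a_4 = 0;  x_5 = (x_4 − 0)/5 = -1/7
  x_5 = -1/7;  a_5 = 2;  x_6 = (x_5 − 2)/5 = -3/7
Digits: (2, 0, 3, 3, 0, 2).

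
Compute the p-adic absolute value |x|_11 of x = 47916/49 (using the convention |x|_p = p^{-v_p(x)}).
|47916/49|_11 = 1/1331

Step 1 — compute v_11(x) by factoring powers of 11 out of the numerator and denominator: v_11(47916/49) = 3. Step 2 — apply |x|_p = p^{-v_p(x)} = 11^{-3} = 1/1331.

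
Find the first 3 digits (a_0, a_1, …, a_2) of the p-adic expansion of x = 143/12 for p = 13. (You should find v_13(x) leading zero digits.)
(a_0, …, a_2) = (0, 2, 1)

v_13(143/12) = 1, so a_0 = ... = a_0 = 0. Factor out: x = 13^1 · u with u = 11/12 a unit in ℤ_13. Expand u iteratively via a_{v+i} = u_i mod 13, u_{i+1} = (u_i − a_{v+i})/13:
  u_0 = 11/12;  a_1 = 2;  u_1 = (u_0 − 2)/13 = -1/12
  u_1 = -1/12;  a_2 = 1;  u_2 = (u_1 − 1)/13 = -1/12
Digits: (0, 2, 1).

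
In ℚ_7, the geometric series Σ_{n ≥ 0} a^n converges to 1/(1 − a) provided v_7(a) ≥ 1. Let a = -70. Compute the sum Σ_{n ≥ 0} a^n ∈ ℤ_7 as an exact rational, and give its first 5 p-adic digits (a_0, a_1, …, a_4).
Σ a^n = 1/(1 − a) = 1/71;  first 5 digits = (1, 4, 0, 1, 3)

v_7(a) = 1 ≥ 1, so the series converges in ℤ_7 to 1/(1 − a) = 1/(1 − (-70)) = 1/71. Expand this rational in ℤ_7: compute digits iteratively via d_i = x_i mod 7, x_{i+1} = (x_i − d_i)/7. The first 5 digits are (1, 4, 0, 1, 3).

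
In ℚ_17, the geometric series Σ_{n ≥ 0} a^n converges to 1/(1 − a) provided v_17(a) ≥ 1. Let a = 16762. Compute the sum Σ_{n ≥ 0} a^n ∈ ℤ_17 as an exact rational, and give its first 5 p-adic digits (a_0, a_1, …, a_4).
Σ a^n = 1/(1 − a) = -1/16761;  first 5 digits = (1, 0, 7, 3, 15)

v_17(a) = 2 ≥ 1, so the series converges in ℤ_17 to 1/(1 − a) = 1/(1 − 16762) = -1/16761. Expand this rational in ℤ_17: compute digits iteratively via d_i = x_i mod 17, x_{i+1} = (x_i − d_i)/17. The first 5 digits are (1, 0, 7, 3, 15).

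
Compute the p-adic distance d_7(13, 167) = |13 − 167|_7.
d_7(13, 167) = 1/7

Step 1 — x − y = 13 − 167 = -154. Step 2 — v_7(-154) = 1 (factor: -154 = −(7^1 · 22); the sign does not affect v_p). Step 3 — |x − y|_7 = 7^{-1} = 1/7.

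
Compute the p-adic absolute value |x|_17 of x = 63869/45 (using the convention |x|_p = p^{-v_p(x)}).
|63869/45|_17 = 1/4913

Step 1 — compute v_17(x) by factoring powers of 17 out of the numerator and denominator: v_17(63869/45) = 3. Step 2 — apply |x|_p = p^{-v_p(x)} = 17^{-3} = 1/4913.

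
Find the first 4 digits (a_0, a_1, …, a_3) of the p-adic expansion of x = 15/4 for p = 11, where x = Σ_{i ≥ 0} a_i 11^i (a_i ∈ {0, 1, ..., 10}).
(a_0, …, a_3) = (1, 3, 8, 2)

v_11(15/4) = 0 (numerator and denominator both coprime to 11), so x ∈ ℤ_11^×. Compute digits iteratively via a_i = x_i mod 11, x_{i+1} = (x_i − a_i)/11, with x_0 = x:
  x_0 = 15/4;  a_0 = 1;  x_1 = (x_0 − 1)/11 = 1/4
  x_1 = 1/4;  a_1 = 3;  x_2 = (x_1 − 3)/11 = -1/4
  x_2 = -1/4;  a_2 = 8;  x_3 = (x_2 − 8)/11 = -3/4
  x_3 = -3/4;  a_3 = 2;  x_4 = (x_3 − 2)/11 = -1/4
Digits: (1, 3, 8, 2).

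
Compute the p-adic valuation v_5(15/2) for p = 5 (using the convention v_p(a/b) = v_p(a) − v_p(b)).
v_5(15/2) = 1

Factor powers of 5 from the numerator and denominator of the reduced fraction: 15 = 5^1 · 3 and 2 = 5^0 · 2. Apply v_p(a/b) = v_p(a) − v_p(b): v_5(15/2) = 1 − 0 = 1.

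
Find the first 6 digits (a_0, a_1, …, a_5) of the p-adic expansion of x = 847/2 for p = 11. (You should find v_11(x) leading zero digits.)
(a_0, …, a_5) = (0, 0, 9, 5, 5, 5)

v_11(847/2) = 2, so a_0 = ... = a_1 = 0. Factor out: x = 11^2 · u with u = 7/2 a unit in ℤ_11. Expand u iteratively via a_{v+i} = u_i mod 11, u_{i+1} = (u_i − a_{v+i})/11:
  u_0 = 7/2;  a_2 = 9;  u_1 = (u_0 − 9)/11 = -1/2
  u_1 = -1/2;  a_3 = 5;  u_2 = (u_1 − 5)/11 = -1/2
  u_2 = -1/2;  a_4 = 5;  u_3 = (u_2 − 5)/11 = -1/2
  u_3 = -1/2;  a_5 = 5;  u_4 = (u_3 − 5)/11 = -1/2
Digits: (0, 0, 9, 5, 5, 5).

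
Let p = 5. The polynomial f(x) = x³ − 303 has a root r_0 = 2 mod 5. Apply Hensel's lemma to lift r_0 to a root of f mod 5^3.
r_2 = 112 (mod 125)

Hensel: r_{i+1} = r_i − f(r_i)/f′(r_i) mod 5^{i+2}, where f′(x) = 3x². Iterate:
  r_0 = 2 (mod 5)
  r_1 = 12 (mod 25)
  r_2 = 112 (mod 125)
Final: r = 112 with f(r) ≡ 0 mod 5^3.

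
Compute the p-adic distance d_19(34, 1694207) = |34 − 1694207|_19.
d_19(34, 1694207) = 1/130321

Step 1 — x − y = 34 − 1694207 = -1694173. Step 2 — v_19(-1694173) = 4 (factor: -1694173 = −(19^4 · 13); the sign does not affect v_p). Step 3 — |x − y|_19 = 19^{-4} = 1/130321.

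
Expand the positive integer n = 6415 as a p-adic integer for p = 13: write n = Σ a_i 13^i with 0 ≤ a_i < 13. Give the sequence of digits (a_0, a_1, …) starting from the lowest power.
(a_0, a_1, …) = (6, 12, 11, 2)

Repeated division by 13 gives the digits low-to-high: 6415 = 6 + 12·13^1 + 11·13^2 + 2·13^3. Digit sequence: (6, 12, 11, 2).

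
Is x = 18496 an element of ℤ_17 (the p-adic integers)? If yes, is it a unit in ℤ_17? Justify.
x ∈ ℤ_17 but not a unit; v_17(x) = 2 > 0

ℤ_17 = {x ∈ ℚ_17 : v_17(x) ≥ 0} and ℤ_17^× = {x ∈ ℤ_17 : v_17(x) = 0}. Here v_17(18496) = v_17(num) − v_17(den) = 2; compare against these criteria.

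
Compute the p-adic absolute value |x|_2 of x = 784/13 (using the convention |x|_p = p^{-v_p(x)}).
|784/13|_2 = 1/16

Step 1 — compute v_2(x) by factoring powers of 2 out of the numerator and denominator: v_2(784/13) = 4. Step 2 — apply |x|_p = p^{-v_p(x)} = 2^{-4} = 1/16.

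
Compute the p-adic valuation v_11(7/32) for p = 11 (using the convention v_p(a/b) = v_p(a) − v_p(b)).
v_11(7/32) = 0

Factor powers of 11 from the numerator and denominator of the reduced fraction: 7 = 11^0 · 7 and 32 = 11^0 · 32. Apply v_p(a/b) = v_p(a) − v_p(b): v_11(7/32) = 0 − 0 = 0.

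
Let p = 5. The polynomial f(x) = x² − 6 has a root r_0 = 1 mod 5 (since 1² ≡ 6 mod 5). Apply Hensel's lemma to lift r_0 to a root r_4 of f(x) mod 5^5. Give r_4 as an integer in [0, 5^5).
r_4 = 1766 (mod 3125)

Hensel's recurrence: r_{i+1} = r_i − f(r_i)·(f′(r_i))^{-1} mod 5^{i+2}, with f′(x) = 2x. Iterate:
  r_0 = 1 (mod 5)
  r_1 = 16 (mod 25)
  r_2 = 16 (mod 125)
  r_3 = 516 (mod 625)
  r_4 = 1766 (mod 3125)
Final: r_4 = 1766, and one checks f(r_4) ≡ 0 mod 5^5.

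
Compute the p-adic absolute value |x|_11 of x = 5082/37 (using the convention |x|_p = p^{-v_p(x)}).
|5082/37|_11 = 1/121

Step 1 — compute v_11(x) by factoring powers of 11 out of the numerator and denominator: v_11(5082/37) = 2. Step 2 — apply |x|_p = p^{-v_p(x)} = 11^{-2} = 1/121.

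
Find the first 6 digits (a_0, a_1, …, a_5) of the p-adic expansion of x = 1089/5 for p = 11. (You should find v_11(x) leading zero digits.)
(a_0, …, a_5) = (0, 0, 4, 2, 2, 2)

v_11(1089/5) = 2, so a_0 = ... = a_1 = 0. Factor out: x = 11^2 · u with u = 9/5 a unit in ℤ_11. Expand u iteratively via a_{v+i} = u_i mod 11, u_{i+1} = (u_i − a_{v+i})/11:
  u_0 = 9/5;  a_2 = 4;  u_1 = (u_0 − 4)/11 = -1/5
  u_1 = -1/5;  a_3 = 2;  u_2 = (u_1 − 2)/11 = -1/5
  u_2 = -1/5;  a_4 = 2;  u_3 = (u_2 − 2)/11 = -1/5
  u_3 = -1/5;  a_5 = 2;  u_4 = (u_3 − 2)/11 = -1/5
Digits: (0, 0, 4, 2, 2, 2).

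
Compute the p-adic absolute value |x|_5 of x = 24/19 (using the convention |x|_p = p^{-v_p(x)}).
|24/19|_5 = 1

Step 1 — compute v_5(x) by factoring powers of 5 out of the numerator and denominator: v_5(24/19) = 0. Step 2 — apply |x|_p = p^{-v_p(x)} = 5^{0} = 1.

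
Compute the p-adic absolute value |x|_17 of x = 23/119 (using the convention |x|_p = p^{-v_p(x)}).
|23/119|_17 = 17

Step 1 — compute v_17(x) by factoring powers of 17 out of the numerator and denominator: v_17(23/119) = -1. Step 2 — apply |x|_p = p^{-v_p(x)} = 17^{1} = 17.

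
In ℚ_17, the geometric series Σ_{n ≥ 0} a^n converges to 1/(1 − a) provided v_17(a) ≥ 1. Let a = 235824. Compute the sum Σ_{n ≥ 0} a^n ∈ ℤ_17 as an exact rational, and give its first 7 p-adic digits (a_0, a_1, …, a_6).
Σ a^n = 1/(1 − a) = -1/235823;  first 7 digits = (1, 0, 0, 14, 2, 0, 9)

v_17(a) = 3 ≥ 1, so the series converges in ℤ_17 to 1/(1 − a) = 1/(1 − 235824) = -1/235823. Expand this rational in ℤ_17: compute digits iteratively via d_i = x_i mod 17, x_{i+1} = (x_i − d_i)/17. The first 7 digits are (1, 0, 0, 14, 2, 0, 9).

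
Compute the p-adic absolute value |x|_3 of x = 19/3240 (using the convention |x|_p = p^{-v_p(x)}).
|19/3240|_3 = 81

Step 1 — compute v_3(x) by factoring powers of 3 out of the numerator and denominator: v_3(19/3240) = -4. Step 2 — apply |x|_p = p^{-v_p(x)} = 3^{4} = 81.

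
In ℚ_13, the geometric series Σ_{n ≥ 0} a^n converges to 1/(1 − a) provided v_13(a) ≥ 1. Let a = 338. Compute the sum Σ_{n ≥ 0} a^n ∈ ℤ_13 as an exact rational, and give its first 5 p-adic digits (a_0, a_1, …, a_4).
Σ a^n = 1/(1 − a) = -1/337;  first 5 digits = (1, 0, 2, 0, 4)

v_13(a) = 2 ≥ 1, so the series converges in ℤ_13 to 1/(1 − a) = 1/(1 − 338) = -1/337. Expand this rational in ℤ_13: compute digits iteratively via d_i = x_i mod 13, x_{i+1} = (x_i − d_i)/13. The first 5 digits are (1, 0, 2, 0, 4).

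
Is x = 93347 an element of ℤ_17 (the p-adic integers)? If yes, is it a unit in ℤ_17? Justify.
x ∈ ℤ_17 but not a unit; v_17(x) = 3 > 0

ℤ_17 = {x ∈ ℚ_17 : v_17(x) ≥ 0} and ℤ_17^× = {x ∈ ℤ_17 : v_17(x) = 0}. Here v_17(93347) = v_17(num) − v_17(den) = 3; compare against these criteria.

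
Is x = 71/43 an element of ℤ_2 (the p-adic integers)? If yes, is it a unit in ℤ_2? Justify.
x ∈ ℤ_2^× (unit); v_2(x) = 0

ℤ_2 = {x ∈ ℚ_2 : v_2(x) ≥ 0} and ℤ_2^× = {x ∈ ℤ_2 : v_2(x) = 0}. Here v_2(71/43) = v_2(num) − v_2(den) = 0; compare against these criteria.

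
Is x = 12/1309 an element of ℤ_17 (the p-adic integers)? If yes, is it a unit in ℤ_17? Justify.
x ∉ ℤ_17 (v_17(x) = -1 < 0)

ℤ_17 = {x ∈ ℚ_17 : v_17(x) ≥ 0} and ℤ_17^× = {x ∈ ℤ_17 : v_17(x) = 0}. Here v_17(12/1309) = v_17(num) − v_17(den) = -1; compare against these criteria.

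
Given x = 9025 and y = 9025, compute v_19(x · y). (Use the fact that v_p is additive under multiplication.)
v_19(81450625) = 4

v_p(x) = 2 (factor: 9025 = 19^2 · 25); v_p(y) = 2 (factor: 9025 = 19^2 · 25). Additivity: v_p(xy) = v_p(x) + v_p(y) = 2 + 2 = 4. (Direct check: xy = 81450625 = 19^4 · (625).)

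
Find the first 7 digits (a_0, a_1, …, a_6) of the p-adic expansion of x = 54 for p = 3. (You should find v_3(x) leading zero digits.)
(a_0, …, a_6) = (0, 0, 0, 2, 0, 0, 0)

v_3(54) = 3, so a_0 = ... = a_2 = 0. Factor out: x = 3^3 · u with u = 2 a unit in ℤ_3. Expand u iteratively via a_{v+i} = u_i mod 3, u_{i+1} = (u_i − a_{v+i})/3:
  u_0 = 2;  a_3 = 2;  u_1 = (u_0 − 2)/3 = 0
  u_1 = 0;  a_4 = 0;  u_2 = (u_1 − 0)/3 = 0
  u_2 = 0;  a_5 = 0;  u_3 = (u_2 − 0)/3 = 0
  u_3 = 0;  a_6 = 0;  u_4 = (u_3 − 0)/3 = 0
Digits: (0, 0, 0, 2, 0, 0, 0).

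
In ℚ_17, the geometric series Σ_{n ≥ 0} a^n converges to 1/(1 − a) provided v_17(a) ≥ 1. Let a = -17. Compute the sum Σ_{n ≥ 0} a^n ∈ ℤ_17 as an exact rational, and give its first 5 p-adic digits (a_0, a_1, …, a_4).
Σ a^n = 1/(1 − a) = 1/18;  first 5 digits = (1, 16, 0, 16, 0)

v_17(a) = 1 ≥ 1, so the series converges in ℤ_17 to 1/(1 − a) = 1/(1 − (-17)) = 1/18. Expand this rational in ℤ_17: compute digits iteratively via d_i = x_i mod 17, x_{i+1} = (x_i − d_i)/17. The first 5 digits are (1, 16, 0, 16, 0).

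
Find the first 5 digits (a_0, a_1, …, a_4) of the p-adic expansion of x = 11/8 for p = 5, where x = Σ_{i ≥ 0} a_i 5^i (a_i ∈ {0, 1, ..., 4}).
(a_0, …, a_4) = (2, 3, 0, 3, 0)

v_5(11/8) = 0 (numerator and denominator both coprime to 5), so x ∈ ℤ_5^×. Compute digits iteratively via a_i = x_i mod 5, x_{i+1} = (x_i − a_i)/5, with x_0 = x:
  x_0 = 11/8;  a_0 = 2;  x_1 = (x_0 − 2)/5 = -1/8
  x_1 = -1/8;  a_1 = 3;  x_2 = (x_1 − 3)/5 = -5/8
  x_2 = -5/8;  a_2 = 0;  x_3 = (x_2 − 0)/5 = -1/8
  x_3 = -1/8;  a_3 = 3;  x_4 = (x_3 − 3)/5 = -5/8
  x_4 = -5/8;  a_4 = 0;  x_5 = (x_4 − 0)/5 = -1/8
Digits: (2, 3, 0, 3, 0).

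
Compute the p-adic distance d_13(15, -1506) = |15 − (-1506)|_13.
d_13(15, -1506) = 1/169

Step 1 — x − y = 15 − (-1506) = 1521. Step 2 — v_13(1521) = 2 (factor: 1521 = (13^2 · 9); the sign does not affect v_p). Step 3 — |x − y|_13 = 13^{-2} = 1/169.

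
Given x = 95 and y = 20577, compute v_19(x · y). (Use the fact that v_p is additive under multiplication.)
v_19(1954815) = 4

v_p(x) = 1 (factor: 95 = 19^1 · 5); v_p(y) = 3 (factor: 20577 = 19^3 · 3). Additivity: v_p(xy) = v_p(x) + v_p(y) = 1 + 3 = 4. (Direct check: xy = 1954815 = 19^4 · (15).)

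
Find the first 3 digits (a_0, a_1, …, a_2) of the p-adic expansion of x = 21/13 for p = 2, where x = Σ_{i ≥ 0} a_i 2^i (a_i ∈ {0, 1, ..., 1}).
(a_0, …, a_2) = (1, 0, 0)

v_2(21/13) = 0 (numerator and denominator both coprime to 2), so x ∈ ℤ_2^×. Compute digits iteratively via a_i = x_i mod 2, x_{i+1} = (x_i − a_i)/2, with x_0 = x:
  x_0 = 21/13;  a_0 = 1;  x_1 = (x_0 − 1)/2 = 4/13
  x_1 = 4/13;  a_1 = 0;  x_2 = (x_1 − 0)/2 = 2/13
  x_2 = 2/13;  a_2 = 0;  x_3 = (x_2 − 0)/2 = 1/13
Digits: (1, 0, 0).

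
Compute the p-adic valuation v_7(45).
v_7(45) = 0

v_7(n) is the largest exponent k such that 7^k divides n. Factor out: 45 = 7^0 · 45. (Sign doesn't affect v_p.) So v_7(45) = 0.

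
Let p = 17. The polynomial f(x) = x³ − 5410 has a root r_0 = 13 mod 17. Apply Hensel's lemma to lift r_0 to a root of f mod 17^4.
r_3 = 58187 (mod 83521)

Hensel: r_{i+1} = r_i − f(r_i)/f′(r_i) mod 17^{i+2}, where f′(x) = 3x². Iterate:
  r_0 = 13 (mod 17)
  r_1 = 98 (mod 289)
  r_2 = 4144 (mod 4913)
  r_3 = 58187 (mod 83521)
Final: r = 58187 with f(r) ≡ 0 mod 17^4.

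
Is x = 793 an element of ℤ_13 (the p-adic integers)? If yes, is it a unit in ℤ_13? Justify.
x ∈ ℤ_13 but not a unit; v_13(x) = 1 > 0

ℤ_13 = {x ∈ ℚ_13 : v_13(x) ≥ 0} and ℤ_13^× = {x ∈ ℤ_13 : v_13(x) = 0}. Here v_13(793) = v_13(num) − v_13(den) = 1; compare against these criteria.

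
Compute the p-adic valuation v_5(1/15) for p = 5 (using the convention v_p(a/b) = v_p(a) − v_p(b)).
v_5(1/15) = -1

Factor powers of 5 from the numerator and denominator of the reduced fraction: 1 = 5^0 · 1 and 15 = 5^1 · 3. Apply v_p(a/b) = v_p(a) − v_p(b): v_5(1/15) = 0 − 1 = -1.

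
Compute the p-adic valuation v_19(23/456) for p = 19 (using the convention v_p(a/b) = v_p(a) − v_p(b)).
v_19(23/456) = -1

Factor powers of 19 from the numerator and denominator of the reduced fraction: 23 = 19^0 · 23 and 456 = 19^1 · 24. Apply v_p(a/b) = v_p(a) − v_p(b): v_19(23/456) = 0 − 1 = -1.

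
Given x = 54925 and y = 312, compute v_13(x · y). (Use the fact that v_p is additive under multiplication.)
v_13(17136600) = 4

v_p(x) = 3 (factor: 54925 = 13^3 · 25); v_p(y) = 1 (factor: 312 = 13^1 · 24). Additivity: v_p(xy) = v_p(x) + v_p(y) = 3 + 1 = 4. (Direct check: xy = 17136600 = 13^4 · (600).)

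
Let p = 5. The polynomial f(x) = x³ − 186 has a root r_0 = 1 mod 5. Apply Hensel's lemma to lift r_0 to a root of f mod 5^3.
r_2 = 121 (mod 125)

Hensel: r_{i+1} = r_i − f(r_i)/f′(r_i) mod 5^{i+2}, where f′(x) = 3x². Iterate:
  r_0 = 1 (mod 5)
  r_1 = 21 (mod 25)
  r_2 = 121 (mod 125)
Final: r = 121 with f(r) ≡ 0 mod 5^3.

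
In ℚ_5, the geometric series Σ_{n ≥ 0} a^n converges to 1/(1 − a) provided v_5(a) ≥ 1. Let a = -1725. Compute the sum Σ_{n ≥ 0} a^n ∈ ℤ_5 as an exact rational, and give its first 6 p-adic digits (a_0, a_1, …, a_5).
Σ a^n = 1/(1 − a) = 1/1726;  first 6 digits = (1, 0, 1, 1, 3, 1)

v_5(a) = 2 ≥ 1, so the series converges in ℤ_5 to 1/(1 − a) = 1/(1 − (-1725)) = 1/1726. Expand this rational in ℤ_5: compute digits iteratively via d_i = x_i mod 5, x_{i+1} = (x_i − d_i)/5. The first 6 digits are (1, 0, 1, 1, 3, 1).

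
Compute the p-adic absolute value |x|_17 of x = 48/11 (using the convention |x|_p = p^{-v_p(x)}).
|48/11|_17 = 1

Step 1 — compute v_17(x) by factoring powers of 17 out of the numerator and denominator: v_17(48/11) = 0. Step 2 — apply |x|_p = p^{-v_p(x)} = 17^{0} = 1.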